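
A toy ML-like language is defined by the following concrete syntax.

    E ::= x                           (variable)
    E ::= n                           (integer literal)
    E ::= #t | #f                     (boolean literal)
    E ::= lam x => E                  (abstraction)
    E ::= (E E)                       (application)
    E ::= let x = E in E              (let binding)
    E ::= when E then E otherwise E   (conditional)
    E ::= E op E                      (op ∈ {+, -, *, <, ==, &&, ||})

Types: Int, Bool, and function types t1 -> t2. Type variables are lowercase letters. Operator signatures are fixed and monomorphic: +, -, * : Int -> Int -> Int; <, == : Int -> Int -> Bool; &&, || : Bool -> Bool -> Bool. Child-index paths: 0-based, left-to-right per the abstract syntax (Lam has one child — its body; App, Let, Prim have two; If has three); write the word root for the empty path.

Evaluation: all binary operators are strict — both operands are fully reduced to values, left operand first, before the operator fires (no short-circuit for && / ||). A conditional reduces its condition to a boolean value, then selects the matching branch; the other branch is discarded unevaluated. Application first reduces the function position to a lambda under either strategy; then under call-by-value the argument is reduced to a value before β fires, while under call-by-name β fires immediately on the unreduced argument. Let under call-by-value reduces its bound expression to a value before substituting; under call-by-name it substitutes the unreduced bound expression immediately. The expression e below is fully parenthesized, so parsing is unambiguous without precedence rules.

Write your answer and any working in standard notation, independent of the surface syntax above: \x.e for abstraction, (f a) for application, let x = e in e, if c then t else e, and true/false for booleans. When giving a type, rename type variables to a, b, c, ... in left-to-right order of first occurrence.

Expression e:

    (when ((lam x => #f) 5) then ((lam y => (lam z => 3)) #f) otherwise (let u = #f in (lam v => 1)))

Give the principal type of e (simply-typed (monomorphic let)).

Answer: a -> Int

Derivation:
\x._ : a -> Bool
  unify a -> Bool ~ Int -> b
  unify a ~ Int
  unify Bool ~ b
_ _ : Bool
  unify Bool ~ Bool
\z._ : d -> Int
\y._ : c -> d -> Int
  unify c -> d -> Int ~ Bool -> e
  unify c ~ Bool
  unify d -> Int ~ e
_ _ : d -> Int
let u : Bool
\v._ : f -> Int
  unify d -> Int ~ f -> Int
  unify d ~ f
  unify Int ~ Int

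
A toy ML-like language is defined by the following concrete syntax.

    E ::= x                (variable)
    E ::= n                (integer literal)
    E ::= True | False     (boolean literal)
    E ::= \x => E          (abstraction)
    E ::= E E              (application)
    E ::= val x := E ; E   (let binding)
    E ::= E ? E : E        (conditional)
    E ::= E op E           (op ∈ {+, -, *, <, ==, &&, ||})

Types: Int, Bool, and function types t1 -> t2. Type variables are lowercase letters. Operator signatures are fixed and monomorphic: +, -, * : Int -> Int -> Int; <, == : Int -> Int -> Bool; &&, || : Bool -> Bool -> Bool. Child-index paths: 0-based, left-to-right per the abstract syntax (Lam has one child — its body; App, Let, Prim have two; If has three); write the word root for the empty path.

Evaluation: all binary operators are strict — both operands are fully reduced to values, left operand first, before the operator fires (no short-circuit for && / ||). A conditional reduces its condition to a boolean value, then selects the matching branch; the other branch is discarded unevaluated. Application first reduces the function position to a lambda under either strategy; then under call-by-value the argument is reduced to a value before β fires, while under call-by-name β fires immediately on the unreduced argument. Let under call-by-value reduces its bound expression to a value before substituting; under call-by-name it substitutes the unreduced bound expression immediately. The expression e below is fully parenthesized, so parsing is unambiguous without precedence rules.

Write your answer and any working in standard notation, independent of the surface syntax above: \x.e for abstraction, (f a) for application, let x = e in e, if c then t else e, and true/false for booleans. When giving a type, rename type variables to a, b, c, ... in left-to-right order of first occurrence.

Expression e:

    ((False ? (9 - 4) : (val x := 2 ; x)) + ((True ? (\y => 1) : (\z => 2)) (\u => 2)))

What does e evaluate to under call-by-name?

Answer: 3

Derivation:
step 0: ((if false then (9 - 4) else (let x = 2 in x)) + ((if true then (\y.1) else (\z.2)) (\u.2)))
step 1: [if@0] ((let x = 2 in x) + ((if true then (\y.1) else (\z.2)) (\u.2)))
step 2: [let@0] (2 + ((if true then (\y.1) else (\z.2)) (\u.2)))
step 3: [if@1.0] (2 + ((\y.1) (\u.2)))
step 4: [beta@1] (2 + 1)
step 5: [delta@root] 3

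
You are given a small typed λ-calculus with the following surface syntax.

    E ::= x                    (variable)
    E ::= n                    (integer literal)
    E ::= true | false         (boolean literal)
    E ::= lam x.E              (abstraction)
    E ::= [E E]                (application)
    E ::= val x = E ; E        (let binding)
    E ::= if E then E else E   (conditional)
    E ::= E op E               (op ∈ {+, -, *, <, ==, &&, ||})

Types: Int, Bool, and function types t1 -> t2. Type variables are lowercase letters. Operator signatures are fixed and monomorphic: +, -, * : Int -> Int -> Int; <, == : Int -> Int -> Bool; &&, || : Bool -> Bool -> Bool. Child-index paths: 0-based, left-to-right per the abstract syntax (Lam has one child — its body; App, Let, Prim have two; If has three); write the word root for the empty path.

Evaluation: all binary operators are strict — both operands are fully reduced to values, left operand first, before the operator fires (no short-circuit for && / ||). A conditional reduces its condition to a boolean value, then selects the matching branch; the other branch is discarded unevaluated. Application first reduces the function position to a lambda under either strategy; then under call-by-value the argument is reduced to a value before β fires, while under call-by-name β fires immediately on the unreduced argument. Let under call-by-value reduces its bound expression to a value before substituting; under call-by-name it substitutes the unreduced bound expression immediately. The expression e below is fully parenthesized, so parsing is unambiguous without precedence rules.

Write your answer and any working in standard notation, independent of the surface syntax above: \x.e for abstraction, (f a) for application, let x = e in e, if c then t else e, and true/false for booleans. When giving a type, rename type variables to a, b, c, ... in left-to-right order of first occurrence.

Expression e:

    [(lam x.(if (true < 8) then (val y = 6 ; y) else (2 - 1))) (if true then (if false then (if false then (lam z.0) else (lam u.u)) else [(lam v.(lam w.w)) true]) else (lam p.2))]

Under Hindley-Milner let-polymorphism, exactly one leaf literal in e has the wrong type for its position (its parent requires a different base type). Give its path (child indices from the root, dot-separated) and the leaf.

Working:
  unify Bool ~ Int
  FAIL: mismatch Bool ~ Int

Answer: 0.0.0.0 : true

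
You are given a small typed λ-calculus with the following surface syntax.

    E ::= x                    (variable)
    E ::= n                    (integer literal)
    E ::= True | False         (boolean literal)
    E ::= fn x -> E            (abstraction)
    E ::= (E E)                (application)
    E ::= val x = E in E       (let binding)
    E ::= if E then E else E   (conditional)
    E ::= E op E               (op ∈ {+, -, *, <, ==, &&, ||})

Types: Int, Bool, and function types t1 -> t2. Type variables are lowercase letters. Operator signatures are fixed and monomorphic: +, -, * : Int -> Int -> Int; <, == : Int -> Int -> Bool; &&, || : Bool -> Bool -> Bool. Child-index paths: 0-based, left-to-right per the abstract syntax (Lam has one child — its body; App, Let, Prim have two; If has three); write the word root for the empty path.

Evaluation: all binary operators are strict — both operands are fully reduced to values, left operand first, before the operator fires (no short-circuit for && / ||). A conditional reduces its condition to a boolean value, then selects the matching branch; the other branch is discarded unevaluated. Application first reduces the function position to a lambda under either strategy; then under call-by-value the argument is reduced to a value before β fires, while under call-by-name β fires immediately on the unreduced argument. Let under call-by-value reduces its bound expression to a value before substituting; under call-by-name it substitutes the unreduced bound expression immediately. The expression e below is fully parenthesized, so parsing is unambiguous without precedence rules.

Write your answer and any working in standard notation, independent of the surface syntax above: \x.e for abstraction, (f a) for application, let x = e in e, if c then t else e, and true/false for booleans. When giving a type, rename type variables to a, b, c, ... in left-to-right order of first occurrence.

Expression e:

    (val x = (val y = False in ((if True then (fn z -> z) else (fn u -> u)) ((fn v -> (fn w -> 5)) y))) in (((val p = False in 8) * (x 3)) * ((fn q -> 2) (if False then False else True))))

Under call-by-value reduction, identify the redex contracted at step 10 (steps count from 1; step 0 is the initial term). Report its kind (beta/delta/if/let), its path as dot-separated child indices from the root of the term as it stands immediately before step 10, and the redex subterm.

Answer: beta at 1 : ((\q.2) true)

Trace:
step 0: (let x = (let y = false in ((if true then (\z.z) else (\u.u)) ((\v.(\w.5)) y))) in (((let p = false in 8) * (x 3)) * ((\q.2) (if false then false else true))))
step 1: [let@0] (let x = ((if true then (\z.z) else (\u.u)) ((\v.(\w.5)) false)) in (((let p = false in 8) * (x 3)) * ((\q.2) (if false then false else true))))
step 2: [if@0.0] (let x = ((\z.z) ((\v.(\w.5)) false)) in (((let p = false in 8) * (x 3)) * ((\q.2) (if false then false else true))))
step 3: [beta@0.1] (let x = ((\z.z) (\w.5)) in (((let p = false in 8) * (x 3)) * ((\q.2) (if false then false else true))))
step 4: [beta@0] (let x = (\w.5) in (((let p = false in 8) * (x 3)) * ((\q.2) (if false then false else true))))
step 5: [let@root] (((let p = false in 8) * ((\w.5) 3)) * ((\q.2) (if false then false else true)))
step 6: [let@0.0] ((8 * ((\w.5) 3)) * ((\q.2) (if false then false else true)))
step 7: [beta@0.1] ((8 * 5) * ((\q.2) (if false then false else true)))
step 8: [delta@0] (40 * ((\q.2) (if false then false else true)))
step 9: [if@1.1] (40 * ((\q.2) true))
step 10: [beta@1] (40 * 2)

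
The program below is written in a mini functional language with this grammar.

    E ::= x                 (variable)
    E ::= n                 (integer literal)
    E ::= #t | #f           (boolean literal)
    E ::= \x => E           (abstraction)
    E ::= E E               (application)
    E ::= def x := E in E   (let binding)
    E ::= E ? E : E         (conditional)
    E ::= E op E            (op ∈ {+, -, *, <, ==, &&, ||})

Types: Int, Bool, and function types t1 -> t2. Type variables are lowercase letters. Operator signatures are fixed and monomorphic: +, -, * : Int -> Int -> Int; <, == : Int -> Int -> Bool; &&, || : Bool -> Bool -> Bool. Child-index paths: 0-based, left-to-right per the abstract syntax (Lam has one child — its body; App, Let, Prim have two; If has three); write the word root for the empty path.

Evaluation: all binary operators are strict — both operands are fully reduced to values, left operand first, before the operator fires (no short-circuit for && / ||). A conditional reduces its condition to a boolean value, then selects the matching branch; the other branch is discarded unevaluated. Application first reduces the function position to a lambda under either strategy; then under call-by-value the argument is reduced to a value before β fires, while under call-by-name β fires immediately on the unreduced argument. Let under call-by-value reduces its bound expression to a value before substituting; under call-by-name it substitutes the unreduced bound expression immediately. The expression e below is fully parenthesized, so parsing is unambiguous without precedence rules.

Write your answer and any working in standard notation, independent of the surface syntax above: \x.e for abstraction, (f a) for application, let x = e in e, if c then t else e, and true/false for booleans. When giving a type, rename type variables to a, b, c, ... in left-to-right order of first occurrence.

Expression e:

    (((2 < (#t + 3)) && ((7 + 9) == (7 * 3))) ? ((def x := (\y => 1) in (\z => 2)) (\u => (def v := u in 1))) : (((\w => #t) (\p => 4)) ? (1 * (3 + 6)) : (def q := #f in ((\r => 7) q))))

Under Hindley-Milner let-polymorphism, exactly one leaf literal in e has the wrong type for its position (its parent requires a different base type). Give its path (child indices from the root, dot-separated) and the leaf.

Answer: 0.0.1.0 : true

Derivation:
  unify Int ~ Int
  unify Bool ~ Int
  FAIL: mismatch Bool ~ Int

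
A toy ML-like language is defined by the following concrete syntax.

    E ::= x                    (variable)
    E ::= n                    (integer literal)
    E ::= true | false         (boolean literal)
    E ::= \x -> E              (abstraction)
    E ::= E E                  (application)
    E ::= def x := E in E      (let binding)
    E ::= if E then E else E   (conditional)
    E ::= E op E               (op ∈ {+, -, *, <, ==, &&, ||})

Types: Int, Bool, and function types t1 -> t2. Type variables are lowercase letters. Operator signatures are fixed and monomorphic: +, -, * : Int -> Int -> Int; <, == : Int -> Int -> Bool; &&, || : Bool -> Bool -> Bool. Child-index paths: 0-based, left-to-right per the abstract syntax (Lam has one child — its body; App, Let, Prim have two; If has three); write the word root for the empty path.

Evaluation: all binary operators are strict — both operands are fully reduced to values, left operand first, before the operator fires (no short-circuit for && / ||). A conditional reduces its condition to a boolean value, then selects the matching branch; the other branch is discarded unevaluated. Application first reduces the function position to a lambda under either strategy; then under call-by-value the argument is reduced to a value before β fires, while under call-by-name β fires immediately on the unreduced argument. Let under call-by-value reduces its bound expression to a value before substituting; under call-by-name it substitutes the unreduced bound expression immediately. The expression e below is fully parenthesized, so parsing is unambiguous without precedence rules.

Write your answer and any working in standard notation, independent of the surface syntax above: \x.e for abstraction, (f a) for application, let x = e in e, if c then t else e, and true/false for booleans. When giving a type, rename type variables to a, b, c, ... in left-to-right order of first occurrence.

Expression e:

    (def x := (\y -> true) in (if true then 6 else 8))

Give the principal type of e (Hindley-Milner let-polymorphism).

Answer: Int

Trace:
\y._ : a -> Bool
let x : forall. a -> Bool
  unify Bool ~ Bool
  unify Int ~ Int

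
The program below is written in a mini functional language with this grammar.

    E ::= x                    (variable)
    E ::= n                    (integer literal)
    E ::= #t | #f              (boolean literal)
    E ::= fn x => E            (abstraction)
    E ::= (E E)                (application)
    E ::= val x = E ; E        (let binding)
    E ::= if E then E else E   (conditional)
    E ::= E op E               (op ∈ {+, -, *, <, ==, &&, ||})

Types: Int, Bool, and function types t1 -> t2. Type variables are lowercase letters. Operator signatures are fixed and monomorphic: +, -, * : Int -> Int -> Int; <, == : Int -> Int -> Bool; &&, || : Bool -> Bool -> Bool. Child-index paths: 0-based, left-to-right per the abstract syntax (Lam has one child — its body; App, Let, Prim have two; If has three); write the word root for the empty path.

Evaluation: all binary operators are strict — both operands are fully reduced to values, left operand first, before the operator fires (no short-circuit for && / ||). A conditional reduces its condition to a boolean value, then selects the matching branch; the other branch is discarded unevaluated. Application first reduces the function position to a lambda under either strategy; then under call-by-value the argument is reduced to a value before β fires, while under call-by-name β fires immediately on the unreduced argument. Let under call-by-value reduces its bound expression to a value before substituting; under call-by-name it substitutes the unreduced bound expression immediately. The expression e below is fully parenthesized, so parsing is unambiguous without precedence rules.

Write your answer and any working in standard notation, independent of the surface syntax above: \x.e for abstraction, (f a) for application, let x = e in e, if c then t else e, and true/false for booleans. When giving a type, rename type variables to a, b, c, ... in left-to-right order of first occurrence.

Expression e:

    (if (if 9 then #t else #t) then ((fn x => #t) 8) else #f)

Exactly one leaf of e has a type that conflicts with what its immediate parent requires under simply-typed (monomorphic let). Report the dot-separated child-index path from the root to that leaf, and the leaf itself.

Answer: 0.0 : 9

Derivation:
  unify Int ~ Bool
  FAIL: mismatch Int ~ Bool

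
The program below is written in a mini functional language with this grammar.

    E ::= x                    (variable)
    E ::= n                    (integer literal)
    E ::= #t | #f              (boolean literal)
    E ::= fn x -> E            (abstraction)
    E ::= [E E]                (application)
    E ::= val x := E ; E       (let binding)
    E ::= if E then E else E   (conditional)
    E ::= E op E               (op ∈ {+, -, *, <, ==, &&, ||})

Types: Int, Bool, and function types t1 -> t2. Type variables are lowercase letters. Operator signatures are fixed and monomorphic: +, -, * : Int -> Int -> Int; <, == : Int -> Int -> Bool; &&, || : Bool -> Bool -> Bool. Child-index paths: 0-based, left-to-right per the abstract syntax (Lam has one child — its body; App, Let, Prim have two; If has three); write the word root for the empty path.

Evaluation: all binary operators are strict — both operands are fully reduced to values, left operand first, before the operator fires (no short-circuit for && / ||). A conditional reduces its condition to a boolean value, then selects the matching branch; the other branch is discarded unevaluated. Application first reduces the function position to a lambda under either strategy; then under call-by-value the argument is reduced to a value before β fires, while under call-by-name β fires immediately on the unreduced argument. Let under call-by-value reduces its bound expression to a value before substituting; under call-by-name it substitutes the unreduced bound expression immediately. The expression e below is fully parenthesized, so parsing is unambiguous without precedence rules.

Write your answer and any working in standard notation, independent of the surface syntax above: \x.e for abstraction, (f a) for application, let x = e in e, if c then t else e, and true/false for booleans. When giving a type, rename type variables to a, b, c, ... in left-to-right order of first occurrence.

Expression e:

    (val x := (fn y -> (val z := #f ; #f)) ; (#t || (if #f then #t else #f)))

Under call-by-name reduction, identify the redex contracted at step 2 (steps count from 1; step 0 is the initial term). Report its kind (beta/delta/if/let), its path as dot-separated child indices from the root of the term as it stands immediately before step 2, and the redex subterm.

Answer: if at 1 : (if false then true else false)

Trace:
step 0: (let x = (\y.(let z = false in false)) in (true || (if false then true else false)))
step 1: [let@root] (true || (if false then true else false))
step 2: [if@1] (true || false)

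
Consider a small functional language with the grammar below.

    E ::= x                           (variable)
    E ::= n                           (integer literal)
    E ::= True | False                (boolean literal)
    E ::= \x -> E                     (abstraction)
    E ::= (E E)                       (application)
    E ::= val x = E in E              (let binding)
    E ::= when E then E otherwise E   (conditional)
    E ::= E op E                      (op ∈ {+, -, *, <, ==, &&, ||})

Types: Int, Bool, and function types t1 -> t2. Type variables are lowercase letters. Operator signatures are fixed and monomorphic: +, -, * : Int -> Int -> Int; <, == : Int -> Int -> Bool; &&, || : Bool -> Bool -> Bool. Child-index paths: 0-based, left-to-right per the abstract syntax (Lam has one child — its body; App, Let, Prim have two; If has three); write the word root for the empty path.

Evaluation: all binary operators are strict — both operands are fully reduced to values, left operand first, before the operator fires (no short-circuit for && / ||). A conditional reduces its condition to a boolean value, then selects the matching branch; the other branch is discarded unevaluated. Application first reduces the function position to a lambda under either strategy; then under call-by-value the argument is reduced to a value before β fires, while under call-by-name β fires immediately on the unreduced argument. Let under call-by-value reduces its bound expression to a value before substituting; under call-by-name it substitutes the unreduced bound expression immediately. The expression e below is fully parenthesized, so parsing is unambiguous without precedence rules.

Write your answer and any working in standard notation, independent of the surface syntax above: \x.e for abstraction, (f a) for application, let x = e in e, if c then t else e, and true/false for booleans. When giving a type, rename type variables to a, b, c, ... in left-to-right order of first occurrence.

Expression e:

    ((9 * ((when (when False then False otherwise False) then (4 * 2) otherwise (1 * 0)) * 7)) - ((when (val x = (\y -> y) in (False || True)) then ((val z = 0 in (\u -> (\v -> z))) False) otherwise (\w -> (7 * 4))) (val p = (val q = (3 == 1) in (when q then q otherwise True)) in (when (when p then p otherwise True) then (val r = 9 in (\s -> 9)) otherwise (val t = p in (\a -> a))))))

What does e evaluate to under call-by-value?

Answer: 0

Trace:
step 0: ((9 * ((if (if false then false else false) then (4 * 2) else (1 * 0)) * 7)) - ((if (let x = (\y.y) in (false || true)) then ((let z = 0 in (\u.(\v.z))) false) else (\w.(7 * 4))) (let p = (let q = (3 == 1) in (if q then q else true)) in (if (if p then p else true) then (let r = 9 in (\s.9)) else (let t = p in (\a.a))))))
step 1: [if@0.1.0.0] ((9 * ((if false then (4 * 2) else (1 * 0)) * 7)) - ((if (let x = (\y.y) in (false || true)) then ((let z = 0 in (\u.(\v.z))) false) else (\w.(7 * 4))) (let p = (let q = (3 == 1) in (if q then q else true)) in (if (if p then p else true) then (let r = 9 in (\s.9)) else (let t = p in (\a.a))))))
step 2: [if@0.1.0] ((9 * ((1 * 0) * 7)) - ((if (let x = (\y.y) in (false || true)) then ((let z = 0 in (\u.(\v.z))) false) else (\w.(7 * 4))) (let p = (let q = (3 == 1) in (if q then q else true)) in (if (if p then p else true) then (let r = 9 in (\s.9)) else (let t = p in (\a.a))))))
step 3: [delta@0.1.0] ((9 * (0 * 7)) - ((if (let x = (\y.y) in (false || true)) then ((let z = 0 in (\u.(\v.z))) false) else (\w.(7 * 4))) (let p = (let q = (3 == 1) in (if q then q else true)) in (if (if p then p else true) then (let r = 9 in (\s.9)) else (let t = p in (\a.a))))))
step 4: [delta@0.1] ((9 * 0) - ((if (let x = (\y.y) in (false || true)) then ((let z = 0 in (\u.(\v.z))) false) else (\w.(7 * 4))) (let p = (let q = (3 == 1) in (if q then q else true)) in (if (if p then p else true) then (let r = 9 in (\s.9)) else (let t = p in (\a.a))))))
step 5: [delta@0] (0 - ((if (let x = (\y.y) in (false || true)) then ((let z = 0 in (\u.(\v.z))) false) else (\w.(7 * 4))) (let p = (let q = (3 == 1) in (if q then q else true)) in (if (if p then p else true) then (let r = 9 in (\s.9)) else (let t = p in (\a.a))))))
step 6: [let@1.0.0] (0 - ((if (false || true) then ((let z = 0 in (\u.(\v.z))) false) else (\w.(7 * 4))) (let p = (let q = (3 == 1) in (if q then q else true)) in (if (if p then p else true) then (let r = 9 in (\s.9)) else (let t = p in (\a.a))))))
step 7: [delta@1.0.0] (0 - ((if true then ((let z = 0 in (\u.(\v.z))) false) else (\w.(7 * 4))) (let p = (let q = (3 == 1) in (if q then q else true)) in (if (if p then p else true) then (let r = 9 in (\s.9)) else (let t = p in (\a.a))))))
step 8: [if@1.0] (0 - (((let z = 0 in (\u.(\v.z))) false) (let p = (let q = (3 == 1) in (if q then q else true)) in (if (if p then p else true) then (let r = 9 in (\s.9)) else (let t = p in (\a.a))))))
step 9: [let@1.0.0] (0 - (((\u.(\v.0)) false) (let p = (let q = (3 == 1) in (if q then q else true)) in (if (if p then p else true) then (let r = 9 in (\s.9)) else (let t = p in (\a.a))))))
step 10: [beta@1.0] (0 - ((\v.0) (let p = (let q = (3 == 1) in (if q then q else true)) in (if (if p then p else true) then (let r = 9 in (\s.9)) else (let t = p in (\a.a))))))
step 11: [delta@1.1.0.0] (0 - ((\v.0) (let p = (let q = false in (if q then q else true)) in (if (if p then p else true) then (let r = 9 in (\s.9)) else (let t = p in (\a.a))))))
step 12: [let@1.1.0] (0 - ((\v.0) (let p = (if false then false else true) in (if (if p then p else true) then (let r = 9 in (\s.9)) else (let t = p in (\a.a))))))
step 13: [if@1.1.0] (0 - ((\v.0) (let p = true in (if (if p then p else true) then (let r = 9 in (\s.9)) else (let t = p in (\a.a))))))
step 14: [let@1.1] (0 - ((\v.0) (if (if true then true else true) then (let r = 9 in (\s.9)) else (let t = true in (\a.a)))))
step 15: [if@1.1.0] (0 - ((\v.0) (if true then (let r = 9 in (\s.9)) else (let t = true in (\a.a)))))
step 16: [if@1.1] (0 - ((\v.0) (let r = 9 in (\s.9))))
step 17: [let@1.1] (0 - ((\v.0) (\s.9)))
step 18: [beta@1] (0 - 0)
step 19: [delta@root] 0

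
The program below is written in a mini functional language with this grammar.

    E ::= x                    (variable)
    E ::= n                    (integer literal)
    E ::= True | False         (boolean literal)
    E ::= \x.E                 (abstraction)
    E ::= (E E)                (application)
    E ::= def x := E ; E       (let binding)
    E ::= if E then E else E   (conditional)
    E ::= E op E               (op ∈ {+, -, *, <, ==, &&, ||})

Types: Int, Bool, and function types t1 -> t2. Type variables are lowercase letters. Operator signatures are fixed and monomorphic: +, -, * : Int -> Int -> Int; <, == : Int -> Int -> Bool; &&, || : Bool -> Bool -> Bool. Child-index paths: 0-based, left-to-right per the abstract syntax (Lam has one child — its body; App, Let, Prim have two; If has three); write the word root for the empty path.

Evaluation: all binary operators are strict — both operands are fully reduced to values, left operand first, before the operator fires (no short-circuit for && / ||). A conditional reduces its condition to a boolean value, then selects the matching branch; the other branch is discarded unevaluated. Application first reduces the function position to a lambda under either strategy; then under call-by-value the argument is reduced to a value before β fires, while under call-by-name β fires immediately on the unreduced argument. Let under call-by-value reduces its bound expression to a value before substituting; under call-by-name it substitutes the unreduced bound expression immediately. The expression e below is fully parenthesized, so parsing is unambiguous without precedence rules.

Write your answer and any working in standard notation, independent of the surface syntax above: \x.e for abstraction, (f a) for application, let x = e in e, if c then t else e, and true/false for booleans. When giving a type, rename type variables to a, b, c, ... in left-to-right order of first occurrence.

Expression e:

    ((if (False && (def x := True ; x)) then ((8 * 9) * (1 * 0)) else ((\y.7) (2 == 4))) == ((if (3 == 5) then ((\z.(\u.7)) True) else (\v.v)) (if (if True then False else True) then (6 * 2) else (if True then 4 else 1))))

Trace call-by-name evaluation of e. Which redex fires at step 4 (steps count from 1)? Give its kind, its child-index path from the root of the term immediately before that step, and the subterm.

Answer: beta at 0 : ((\y.7) (2 == 4))

Derivation:
step 0: ((if (false && (let x = true in x)) then ((8 * 9) * (1 * 0)) else ((\y.7) (2 == 4))) == ((if (3 == 5) then ((\z.(\u.7)) true) else (\v.v)) (if (if true then false else true) then (6 * 2) else (if true then 4 else 1))))
step 1: [let@0.0.1] ((if (false && true) then ((8 * 9) * (1 * 0)) else ((\y.7) (2 == 4))) == ((if (3 == 5) then ((\z.(\u.7)) true) else (\v.v)) (if (if true then false else true) then (6 * 2) else (if true then 4 else 1))))
step 2: [delta@0.0] ((if false then ((8 * 9) * (1 * 0)) else ((\y.7) (2 == 4))) == ((if (3 == 5) then ((\z.(\u.7)) true) else (\v.v)) (if (if true then false else true) then (6 * 2) else (if true then 4 else 1))))
step 3: [if@0] (((\y.7) (2 == 4)) == ((if (3 == 5) then ((\z.(\u.7)) true) else (\v.v)) (if (if true then false else true) then (6 * 2) else (if true then 4 else 1))))
step 4: [beta@0] (7 == ((if (3 == 5) then ((\z.(\u.7)) true) else (\v.v)) (if (if true then false else true) then (6 * 2) else (if true then 4 else 1))))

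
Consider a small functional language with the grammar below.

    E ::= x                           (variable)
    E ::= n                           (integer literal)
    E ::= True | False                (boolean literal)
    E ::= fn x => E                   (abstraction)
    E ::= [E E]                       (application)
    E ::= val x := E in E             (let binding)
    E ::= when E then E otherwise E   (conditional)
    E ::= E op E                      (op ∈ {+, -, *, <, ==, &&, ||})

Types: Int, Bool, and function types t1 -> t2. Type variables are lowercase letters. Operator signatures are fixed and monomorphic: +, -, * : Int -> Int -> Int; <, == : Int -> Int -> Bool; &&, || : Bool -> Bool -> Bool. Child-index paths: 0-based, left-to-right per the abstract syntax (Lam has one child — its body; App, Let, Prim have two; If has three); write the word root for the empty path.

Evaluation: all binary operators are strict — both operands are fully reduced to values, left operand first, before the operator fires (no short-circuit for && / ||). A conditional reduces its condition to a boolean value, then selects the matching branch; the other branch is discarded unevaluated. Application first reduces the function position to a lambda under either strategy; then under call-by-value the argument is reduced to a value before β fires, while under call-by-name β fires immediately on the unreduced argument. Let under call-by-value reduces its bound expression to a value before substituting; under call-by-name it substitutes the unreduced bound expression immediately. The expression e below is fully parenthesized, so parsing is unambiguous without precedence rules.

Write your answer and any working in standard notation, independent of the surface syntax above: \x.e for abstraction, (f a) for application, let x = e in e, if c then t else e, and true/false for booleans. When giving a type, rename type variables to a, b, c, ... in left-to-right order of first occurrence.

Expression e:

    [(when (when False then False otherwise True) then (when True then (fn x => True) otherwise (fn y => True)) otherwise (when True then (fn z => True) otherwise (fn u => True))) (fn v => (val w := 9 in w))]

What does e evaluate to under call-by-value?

Trace:
step 0: ((if (if false then false else true) then (if true then (\x.true) else (\y.true)) else (if true then (\z.true) else (\u.true))) (\v.(let w = 9 in w)))
step 1: [if@0.0] ((if true then (if true then (\x.true) else (\y.true)) else (if true then (\z.true) else (\u.true))) (\v.(let w = 9 in w)))
step 2: [if@0] ((if true then (\x.true) else (\y.true)) (\v.(let w = 9 in w)))
step 3: [if@0] ((\x.true) (\v.(let w = 9 in w)))
step 4: [beta@root] true

Answer: true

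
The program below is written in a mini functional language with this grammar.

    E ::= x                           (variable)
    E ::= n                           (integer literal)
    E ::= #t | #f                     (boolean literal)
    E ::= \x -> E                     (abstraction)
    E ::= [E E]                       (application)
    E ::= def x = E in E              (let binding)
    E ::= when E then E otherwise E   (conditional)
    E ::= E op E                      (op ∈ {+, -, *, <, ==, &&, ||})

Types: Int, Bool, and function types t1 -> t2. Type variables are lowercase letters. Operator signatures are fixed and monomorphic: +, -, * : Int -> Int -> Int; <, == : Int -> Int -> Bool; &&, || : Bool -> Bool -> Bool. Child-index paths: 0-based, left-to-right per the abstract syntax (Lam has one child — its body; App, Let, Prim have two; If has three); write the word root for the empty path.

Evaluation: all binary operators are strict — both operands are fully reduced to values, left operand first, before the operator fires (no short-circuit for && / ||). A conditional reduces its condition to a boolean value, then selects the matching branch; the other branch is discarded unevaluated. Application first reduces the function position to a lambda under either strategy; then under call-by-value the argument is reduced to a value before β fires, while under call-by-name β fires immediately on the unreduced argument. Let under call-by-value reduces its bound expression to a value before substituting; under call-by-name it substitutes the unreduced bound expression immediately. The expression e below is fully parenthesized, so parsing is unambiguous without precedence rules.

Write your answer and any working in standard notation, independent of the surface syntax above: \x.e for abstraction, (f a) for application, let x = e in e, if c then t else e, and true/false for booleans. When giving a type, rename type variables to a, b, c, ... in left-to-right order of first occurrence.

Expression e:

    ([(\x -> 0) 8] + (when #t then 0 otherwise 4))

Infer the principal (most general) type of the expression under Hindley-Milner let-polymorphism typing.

Working:
\x._ : a -> Int
  unify a -> Int ~ Int -> b
  unify a ~ Int
  unify Int ~ b
_ _ : Int
  unify Int ~ Int
  unify Bool ~ Bool
  unify Int ~ Int
  unify Int ~ Int

Answer: Int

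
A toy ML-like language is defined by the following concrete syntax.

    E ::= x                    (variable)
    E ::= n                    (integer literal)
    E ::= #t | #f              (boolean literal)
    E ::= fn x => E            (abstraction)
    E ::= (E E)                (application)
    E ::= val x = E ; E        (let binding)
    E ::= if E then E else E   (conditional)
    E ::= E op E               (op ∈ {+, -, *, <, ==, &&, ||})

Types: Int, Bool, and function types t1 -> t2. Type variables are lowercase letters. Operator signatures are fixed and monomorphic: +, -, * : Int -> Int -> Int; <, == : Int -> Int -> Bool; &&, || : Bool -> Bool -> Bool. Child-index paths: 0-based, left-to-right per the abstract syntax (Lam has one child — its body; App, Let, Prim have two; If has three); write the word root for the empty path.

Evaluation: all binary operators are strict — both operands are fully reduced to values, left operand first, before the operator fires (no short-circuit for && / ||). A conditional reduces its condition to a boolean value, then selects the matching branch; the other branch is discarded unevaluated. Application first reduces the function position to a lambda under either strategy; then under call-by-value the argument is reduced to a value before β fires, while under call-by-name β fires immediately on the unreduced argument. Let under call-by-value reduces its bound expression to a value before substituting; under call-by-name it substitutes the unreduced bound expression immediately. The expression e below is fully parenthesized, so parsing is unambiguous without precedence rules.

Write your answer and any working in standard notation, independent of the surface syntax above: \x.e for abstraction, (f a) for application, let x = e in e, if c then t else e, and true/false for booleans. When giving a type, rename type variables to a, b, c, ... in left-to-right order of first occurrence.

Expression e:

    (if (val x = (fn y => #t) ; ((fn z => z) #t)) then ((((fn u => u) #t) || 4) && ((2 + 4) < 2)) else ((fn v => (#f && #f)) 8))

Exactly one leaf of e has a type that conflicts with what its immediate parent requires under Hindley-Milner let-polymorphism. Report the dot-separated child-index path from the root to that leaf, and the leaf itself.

Answer: 1.0.1 : 4

Trace:
\y._ : a -> Bool
let x : forall. a -> Bool
z : b
\z._ : b -> b
  unify b -> b ~ Bool -> c
  unify b ~ Bool
  unify Bool ~ c
_ _ : Bool
  unify Bool ~ Bool
u : d
\u._ : d -> d
  unify d -> d ~ Bool -> e
  unify d ~ Bool
  unify Bool ~ e
_ _ : Bool
  unify Bool ~ Bool
  unify Int ~ Bool
  FAIL: mismatch Int ~ Bool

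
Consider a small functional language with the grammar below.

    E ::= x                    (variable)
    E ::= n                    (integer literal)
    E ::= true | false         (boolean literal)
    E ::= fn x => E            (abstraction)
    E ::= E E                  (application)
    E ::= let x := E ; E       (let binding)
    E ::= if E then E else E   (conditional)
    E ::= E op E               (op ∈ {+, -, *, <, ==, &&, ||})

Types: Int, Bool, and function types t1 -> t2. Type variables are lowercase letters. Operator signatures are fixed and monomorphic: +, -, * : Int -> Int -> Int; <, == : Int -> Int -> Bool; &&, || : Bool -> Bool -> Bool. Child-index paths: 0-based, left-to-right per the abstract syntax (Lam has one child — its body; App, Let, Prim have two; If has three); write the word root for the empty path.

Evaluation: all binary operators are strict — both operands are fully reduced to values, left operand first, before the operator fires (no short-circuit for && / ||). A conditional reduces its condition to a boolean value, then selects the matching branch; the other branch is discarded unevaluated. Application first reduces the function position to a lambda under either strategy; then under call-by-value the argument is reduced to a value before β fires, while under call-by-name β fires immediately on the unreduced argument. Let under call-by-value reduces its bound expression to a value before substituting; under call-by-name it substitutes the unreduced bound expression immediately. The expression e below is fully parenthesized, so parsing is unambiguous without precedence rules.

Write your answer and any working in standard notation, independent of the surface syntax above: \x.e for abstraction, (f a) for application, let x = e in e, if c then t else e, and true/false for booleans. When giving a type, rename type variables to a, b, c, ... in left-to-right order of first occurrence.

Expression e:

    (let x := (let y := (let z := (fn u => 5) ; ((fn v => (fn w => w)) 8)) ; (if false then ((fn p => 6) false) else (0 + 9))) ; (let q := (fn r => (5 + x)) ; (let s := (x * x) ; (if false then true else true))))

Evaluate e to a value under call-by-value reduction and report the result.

Derivation:
step 0: (let x = (let y = (let z = (\u.5) in ((\v.(\w.w)) 8)) in (if false then ((\p.6) false) else (0 + 9))) in (let q = (\r.(5 + x)) in (let s = (x * x) in (if false then true else true))))
step 1: [let@0.0] (let x = (let y = ((\v.(\w.w)) 8) in (if false then ((\p.6) false) else (0 + 9))) in (let q = (\r.(5 + x)) in (let s = (x * x) in (if false then true else true))))
step 2: [beta@0.0] (let x = (let y = (\w.w) in (if false then ((\p.6) false) else (0 + 9))) in (let q = (\r.(5 + x)) in (let s = (x * x) in (if false then true else true))))
step 3: [let@0] (let x = (if false then ((\p.6) false) else (0 + 9)) in (let q = (\r.(5 + x)) in (let s = (x * x) in (if false then true else true))))
step 4: [if@0] (let x = (0 + 9) in (let q = (\r.(5 + x)) in (let s = (x * x) in (if false then true else true))))
step 5: [delta@0] (let x = 9 in (let q = (\r.(5 + x)) in (let s = (x * x) in (if false then true else true))))
step 6: [let@root] (let q = (\r.(5 + 9)) in (let s = (9 * 9) in (if false then true else true)))
step 7: [let@root] (let s = (9 * 9) in (if false then true else true))
step 8: [delta@0] (let s = 81 in (if false then true else true))
step 9: [let@root] (if false then true else true)
step 10: [if@root] true

Answer: true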